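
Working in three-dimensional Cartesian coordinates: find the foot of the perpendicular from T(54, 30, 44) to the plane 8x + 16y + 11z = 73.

(30, -18, 11)

n = (8, 16, 11), |n|² = 441, and n·T − 73 = 1323.
t = 1323/441 = 3, so the foot is T − t·n = (54, 30, 44) − 3·(8, 16, 11) = (30, -18, 11).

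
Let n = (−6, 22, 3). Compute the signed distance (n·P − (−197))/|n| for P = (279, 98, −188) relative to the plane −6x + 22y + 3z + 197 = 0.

n·P − (-197) = 115.
|n| = 23, so the signed distance is 115/23 = 5.

5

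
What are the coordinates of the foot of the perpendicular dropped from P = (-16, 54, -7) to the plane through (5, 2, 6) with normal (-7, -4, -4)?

n = (-7, -4, -4), |n|² = 81, and n·P − (-67) = -9.
t = -9/81 = -1/9, so the foot is P − t·n = (-16, 54, -7) − (-1/9)·(-7, -4, -4) = (-151/9, 482/9, -67/9).

(-151/9, 482/9, -67/9)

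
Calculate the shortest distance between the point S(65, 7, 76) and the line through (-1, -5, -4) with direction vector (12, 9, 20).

Direction vector d = (12, 9, 20).
AP = (66, 12, 80), and AP × d = (-480, -360, 450).
|AP × d|² = 562500 and |d|² = 625, so the distance is √(562500/625) = √900 = 30.

30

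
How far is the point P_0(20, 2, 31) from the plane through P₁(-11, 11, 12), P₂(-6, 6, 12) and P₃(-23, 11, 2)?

2√86/43

P₁P₂ = (5, -5, 0) and P₁P₃ = (-12, 0, -10), so a normal is n = P₁P₂ × P₁P₃ = (50, 50, -60).
Then n·(20, 2, 31) - (-720) = -40.
|n| = √(2500 + 2500 + 3600) = 10√86, so the distance is |-40|/(10√86) = 2√86/43.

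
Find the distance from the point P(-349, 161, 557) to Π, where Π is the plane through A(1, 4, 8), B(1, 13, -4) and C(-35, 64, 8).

AB = (0, 9, -12) and AC = (-36, 60, 0), so a normal is n = AB × AC = (720, 432, 324).
Then n·(-349, 161, 557) - 5040 = -6300.
|n| = √(518400 + 186624 + 104976) = 900, so the distance is |-6300|/900 = 7.

7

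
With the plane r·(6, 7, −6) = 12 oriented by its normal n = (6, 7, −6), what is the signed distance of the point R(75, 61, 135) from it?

n·R − 12 = 55.
|n| = 11, so the signed distance is 55/11 = 5.

5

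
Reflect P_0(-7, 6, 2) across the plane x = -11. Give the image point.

(-15, 6, 2)

n = (1, 0, 0), |n|² = 1, n·P_0 − (-11) = 4, so t = 4/1 = 4.
Foot F = P_0 − 4·n = (-11, 6, 2); the reflection is 2F − P_0 = (-15, 6, 2).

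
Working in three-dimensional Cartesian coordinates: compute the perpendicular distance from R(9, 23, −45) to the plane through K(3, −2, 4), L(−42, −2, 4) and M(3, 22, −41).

1

KL = (−45, 0, 0) and KM = (0, 24, −45), so a normal is n = KL × KM = (0, −2025, −1080).
n = (0, −2025, −1080); n·P − (-270) = 2295; |n| = 2295; distance = 2295/2295 = 1.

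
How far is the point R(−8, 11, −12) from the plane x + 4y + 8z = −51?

Normal vector n = (1, 4, 8), and n·(−8, 11, −12) − (−51) = −9.
|n| = √(1 + 16 + 64) = 9, so the distance is |-9|/9 = 1.

1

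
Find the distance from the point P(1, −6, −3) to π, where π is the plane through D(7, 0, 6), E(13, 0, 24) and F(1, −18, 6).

DE = (6, 0, 18) and DF = (−6, −18, 0), so a normal is n = DE × DF = (324, −108, −108).
d = |324·1 + (-108)·(-6) + (-108)·(-3) − 1620| / √(104976 + 11664 + 11664) = |-324| / (108√11) = 3/√11.

3√11/11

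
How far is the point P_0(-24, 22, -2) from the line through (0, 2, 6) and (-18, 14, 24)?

4√43

A direction vector is d = (-18, 12, 18).
AP = (-24, 20, -8), and AP × d = (456, 576, 72).
|AP × d|² = 544896 and |d|² = 792, so the distance is √(544896/792) = √688 = 4√43.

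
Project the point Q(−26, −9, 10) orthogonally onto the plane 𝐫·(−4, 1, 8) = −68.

(-14, -12, -14)

The perpendicular from Q has direction n = (−4, 1, 8): r = (−26, −9, 10) + μ(−4, 1, 8).
Substitute into the plane: n·(Q + μn) = -68 gives 175 + 81μ = -68, so μ = -3.
Foot = (−26, −9, 10) + (-3)·(−4, 1, 8) = (−14, −12, −14).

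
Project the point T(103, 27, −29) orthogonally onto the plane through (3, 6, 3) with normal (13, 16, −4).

(51, -37, -13)

n = (13, 16, −4), |n|² = 441, and n·T − 123 = 1764.
t = 1764/441 = 4, so the foot is T − t·n = (103, 27, −29) − 4·(13, 16, −4) = (51, −37, −13).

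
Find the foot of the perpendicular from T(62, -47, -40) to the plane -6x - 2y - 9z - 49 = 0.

(700/11, -511/11, -413/11)

The perpendicular from T has direction n = (-6, -2, -9): r = (62, -47, -40) + λ(-6, -2, -9).
Substitute into the plane: n·(T + λn) = 49 gives 82 + 121λ = 49, so λ = -3/11.
Foot = (62, -47, -40) + (-3/11)·(-6, -2, -9) = (700/11, -511/11, -413/11).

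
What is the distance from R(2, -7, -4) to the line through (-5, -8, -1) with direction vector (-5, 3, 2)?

Direction vector d = (-5, 3, 2).
AP = (7, 1, -3), and AP × d = (11, 1, 26).
|AP × d|² = 798 and |d|² = 38, so the distance is √(798/38) = √21.

√21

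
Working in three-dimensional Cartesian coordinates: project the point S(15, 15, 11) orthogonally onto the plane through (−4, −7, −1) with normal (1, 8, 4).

(12, -9, -1)

n = (1, 8, 4), |n|² = 81, and n·S − (-64) = 243.
t = 243/81 = 3, so the foot is S − t·n = (15, 15, 11) − 3·(1, 8, 4) = (12, −9, −1).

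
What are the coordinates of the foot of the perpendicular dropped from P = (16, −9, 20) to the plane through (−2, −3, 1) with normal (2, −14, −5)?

The perpendicular from P has direction n = (2, −14, −5): r = (16, −9, 20) + μ(2, −14, −5).
Substitute into the plane: n·(P + μn) = 33 gives 58 + 225μ = 33, so μ = -1/9.
Foot = (16, −9, 20) + (-1/9)·(2, −14, −5) = (142/9, −67/9, 185/9).

(142/9, -67/9, 185/9)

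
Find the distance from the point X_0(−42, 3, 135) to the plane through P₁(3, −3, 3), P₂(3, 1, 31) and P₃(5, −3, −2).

3

P₁P₂ = (0, 4, 28) and P₁P₃ = (2, 0, −5), so a normal is n = P₁P₂ × P₁P₃ = (−20, 56, −8).
Then n·(−42, 3, 135) − (−252) = 180.
|n| = √(400 + 3136 + 64) = 60, so the distance is |180|/60 = 3.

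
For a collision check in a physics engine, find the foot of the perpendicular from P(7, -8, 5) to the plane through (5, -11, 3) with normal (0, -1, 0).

(7, -11, 5)

n = (0, -1, 0), |n|² = 1, and n·P − 11 = -3.
t = -3/1 = -3, so the foot is P − t·n = (7, -8, 5) − (-3)·(0, -1, 0) = (7, -11, 5).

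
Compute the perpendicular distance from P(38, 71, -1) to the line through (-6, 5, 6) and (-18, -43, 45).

A direction vector is d = (-12, -48, 39).
AP = (44, 66, -7), and AP × d = (2238, -1632, -1320).
|AP × d|² = 9414468 and |d|² = 3969, so the distance is √(9414468/3969) = √2372 = 2√593.

2√593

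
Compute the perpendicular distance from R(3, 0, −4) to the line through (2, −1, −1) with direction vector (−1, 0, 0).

Direction vector d = (−1, 0, 0).
AP = (1, 1, −3); AP·d = -1, |AP|² = 11, |d|² = 1.
distance² = |AP|² − (AP·d)²/|d|² = 11 − 1/1 = 10, so the distance is √10.

√10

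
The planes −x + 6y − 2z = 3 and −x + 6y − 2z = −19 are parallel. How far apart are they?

22/√41

With common normal n = (−1, 6, −2) (|n| = √41), the distance is |3 − (-19)|/|n| = 22/√41 = 22√41/41.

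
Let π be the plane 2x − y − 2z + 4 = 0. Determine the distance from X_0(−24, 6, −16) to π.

6

Normal vector n = (2, −1, −2), and n·(−24, 6, −16) − (−4) = −18.
|n| = √(4 + 1 + 4) = 3, so the distance is |-18|/3 = 6.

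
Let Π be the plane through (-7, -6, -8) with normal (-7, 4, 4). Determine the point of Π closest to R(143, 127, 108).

(415/3, 389/3, 332/3)

The perpendicular from R has direction n = (-7, 4, 4): r = (143, 127, 108) + λ(-7, 4, 4).
Substitute into the plane: n·(R + λn) = -7 gives -61 + 81λ = -7, so λ = 2/3.
Foot = (143, 127, 108) + (2/3)·(-7, 4, 4) = (415/3, 389/3, 332/3).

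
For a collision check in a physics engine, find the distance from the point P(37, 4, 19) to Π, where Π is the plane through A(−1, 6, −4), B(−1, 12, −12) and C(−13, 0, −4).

AB = (0, 6, −8) and AC = (−12, −6, 0), so a normal is n = AB × AC = (−48, 96, 72).
Then n·(37, 4, 19) − 336 = −360.
|n| = √(2304 + 9216 + 5184) = 24√29, so the distance is |-360|/(24√29) = 15√29/29.

15√29/29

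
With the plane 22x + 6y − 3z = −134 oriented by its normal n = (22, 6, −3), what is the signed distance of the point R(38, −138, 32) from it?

2

n·R − (-134) = 46.
|n| = 23, so the signed distance is 46/23 = 2.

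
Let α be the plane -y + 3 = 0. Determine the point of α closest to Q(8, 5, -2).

(8, 3, -2)

The perpendicular from Q has direction n = (0, -1, 0): r = (8, 5, -2) + μ(0, -1, 0).
Substitute into the plane: n·(Q + μn) = -3 gives -5 + 1μ = -3, so μ = 2.
Foot = (8, 5, -2) + 2·(0, -1, 0) = (8, 3, -2).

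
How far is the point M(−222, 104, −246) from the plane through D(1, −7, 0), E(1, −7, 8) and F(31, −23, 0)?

7

DE = (0, 0, 8) and DF = (30, −16, 0), so a normal is n = DE × DF = (128, 240, 0).
n = (128, 240, 0); n·P − (-1552) = -1904; |n| = 272; distance = 1904/272 = 7.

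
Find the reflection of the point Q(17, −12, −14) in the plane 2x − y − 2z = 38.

(1, -4, 2)

With n = (2, −1, −2), the signed offset is (n·Q − 38)/|n|² = 36/9 = 4.
Q' = Q − 2t·n = (17, −12, −14) − 8·(2, −1, −2) = (1, −4, 2).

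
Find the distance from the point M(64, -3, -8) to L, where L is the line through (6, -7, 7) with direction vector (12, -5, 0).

√901

Direction vector d = (12, -5, 0).
AP = (58, 4, -15), and AP × d = (-75, -180, -338).
|AP × d|² = 152269 and |d|² = 169, so the distance is √(152269/169) = √901.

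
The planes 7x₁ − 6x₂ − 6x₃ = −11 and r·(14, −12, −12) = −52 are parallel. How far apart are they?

15/11

Divide the second equation by 2 to match normals: 7x₁ − 6x₂ − 6x₃ = -26.
Both planes have normal n = (7, −6, −6), |n| = 11. Any point on the first plane is at distance |(-26) − (-11)|/|n| = 15/11 from the second.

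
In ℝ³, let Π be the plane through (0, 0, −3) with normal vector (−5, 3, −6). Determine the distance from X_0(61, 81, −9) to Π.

The plane has equation n·(r − (0, 0, −3)) = 0, i.e. n·r = 18.
Then n·(61, 81, −9) − 18 = −26.
|n| = √(25 + 9 + 36) = √70, so the distance is |-26|/√70 = 26/√70.

26/√70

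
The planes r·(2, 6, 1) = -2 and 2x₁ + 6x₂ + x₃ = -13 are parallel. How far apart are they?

Both planes have normal n = (2, 6, 1), |n| = √41. Any point on the first plane is at distance |(-13) − (-2)|/|n| = 11/√41 from the second.

11√41/41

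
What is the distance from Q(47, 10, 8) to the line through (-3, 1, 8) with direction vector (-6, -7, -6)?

Direction vector d = (-6, -7, -6).
AP = (50, 9, 0); AP·d = -363, |AP|² = 2581, |d|² = 121.
distance² = |AP|² − (AP·d)²/|d|² = 2581 − 131769/121 = 1492, so the distance is 2√373.

2√373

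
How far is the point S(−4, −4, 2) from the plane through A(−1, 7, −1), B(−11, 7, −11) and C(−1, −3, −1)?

AB = (−10, 0, −10) and AC = (0, −10, 0), so a normal is n = AB × AC = (−100, 0, 100).
d = |(-100)·(-4) + 100·2 − 0| / √(10000 + 0 + 10000) = |600| / (100√2) = 3√2.

3√2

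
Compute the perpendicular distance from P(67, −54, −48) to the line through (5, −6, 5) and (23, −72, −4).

A direction vector is d = (18, −66, −9).
AP = (62, −48, −53); AP·d = 4761, |AP|² = 8957, |d|² = 4761.
distance² = |AP|² − (AP·d)²/|d|² = 8957 − 22667121/4761 = 4196, so the distance is 2√1049.

2√1049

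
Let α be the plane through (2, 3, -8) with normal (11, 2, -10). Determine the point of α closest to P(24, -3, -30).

n = (11, 2, -10), |n|² = 225, and n·P − 108 = 450.
t = 450/225 = 2, so the foot is P − t·n = (24, -3, -30) − 2·(11, 2, -10) = (2, -7, -10).

(2, -7, -10)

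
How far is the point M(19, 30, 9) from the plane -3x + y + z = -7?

√11

d = |(-3)·19 + 1·30 + 1·9 − (-7)| / √(9 + 1 + 1) = |-11| / √11 = √11.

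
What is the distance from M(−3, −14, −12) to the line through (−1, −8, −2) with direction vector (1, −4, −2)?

Direction vector d = (1, −4, −2).
AP = (−2, −6, −10), and AP × d = (−28, −14, 14).
|AP × d|² = 1176 and |d|² = 21, so the distance is √(1176/21) = √56 = 2√14.

2√14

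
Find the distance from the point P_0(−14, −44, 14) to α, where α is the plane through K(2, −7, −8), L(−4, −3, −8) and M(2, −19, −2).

11/7

KL = (−6, 4, 0) and KM = (0, −12, 6), so a normal is n = KL × KM = (24, 36, 72).
d = |24·(-14) + 36·(-44) + 72·14 − (-780)| / √(576 + 1296 + 5184) = |-132| / 84 = 11/7.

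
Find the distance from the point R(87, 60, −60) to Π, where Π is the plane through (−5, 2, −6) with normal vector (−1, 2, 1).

The plane has equation n·(r − (−5, 2, −6)) = 0, i.e. n·r = 3.
d = |(-1)·87 + 2·60 + 1·(-60) − 3| / √(1 + 4 + 1) = |-30| / √6 = 5√6.

5√6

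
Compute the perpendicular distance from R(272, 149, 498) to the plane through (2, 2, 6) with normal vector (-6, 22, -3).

The plane has equation n·(r − (2, 2, 6)) = 0, i.e. n·r = 14.
d = |(-6)·272 + 22·149 + (-3)·498 − 14| / √(36 + 484 + 9) = |138| / 23 = 6.

6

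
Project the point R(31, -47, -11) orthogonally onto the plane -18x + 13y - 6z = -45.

(-5, -21, -23)

n = (-18, 13, -6), |n|² = 529, and n·R − (-45) = -1058.
t = -1058/529 = -2, so the foot is R − t·n = (31, -47, -11) − (-2)·(-18, 13, -6) = (-5, -21, -23).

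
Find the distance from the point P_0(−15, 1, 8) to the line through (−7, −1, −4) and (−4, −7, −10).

A direction vector is d = (3, −6, −6).
AP = (−8, 2, 12), and AP × d = (60, −12, 42).
|AP × d|² = 5508 and |d|² = 81, so the distance is √(5508/81) = √68 = 2√17.

2√17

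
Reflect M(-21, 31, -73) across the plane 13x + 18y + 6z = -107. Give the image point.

(-431/23, 785/23, -1655/23)

With n = (13, 18, 6), the signed offset is (n·M − (-107))/|n|² = -46/529 = -2/23.
M' = M − 2t·n = (-21, 31, -73) − (-4/23)·(13, 18, 6) = (-431/23, 785/23, -1655/23).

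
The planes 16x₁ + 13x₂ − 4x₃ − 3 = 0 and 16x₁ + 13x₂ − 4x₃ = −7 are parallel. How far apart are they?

Both planes have normal n = (16, 13, −4), |n| = 21. Any point on the first plane is at distance |(-7) − 3|/|n| = 10/21 from the second.

10/21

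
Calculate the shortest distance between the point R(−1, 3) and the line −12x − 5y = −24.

The normal to the line is n = (−12, −5) with |n| = 13.
|n·R − (-24)| = |-3 − (-24)| = 21, so the distance is 21/13.

21/13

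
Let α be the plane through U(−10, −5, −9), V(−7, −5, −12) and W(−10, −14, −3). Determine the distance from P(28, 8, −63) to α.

√22

UV = (3, 0, −3) and UW = (0, −9, 6), so a normal is n = UV × UW = (−27, −18, −27).
Then n·(28, 8, −63) − 603 = 198.
|n| = √(729 + 324 + 729) = 9√22, so the distance is |198|/(9√22) = √22.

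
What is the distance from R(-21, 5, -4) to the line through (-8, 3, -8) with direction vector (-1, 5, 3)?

Direction vector d = (-1, 5, 3).
AP = (-13, 2, 4); AP·d = 35, |AP|² = 189, |d|² = 35.
distance² = |AP|² − (AP·d)²/|d|² = 189 − 1225/35 = 154, so the distance is √154.

√154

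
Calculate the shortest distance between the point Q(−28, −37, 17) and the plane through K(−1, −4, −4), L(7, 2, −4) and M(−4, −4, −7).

6√34/17

KL = (8, 6, 0) and KM = (−3, 0, −3), so a normal is n = KL × KM = (−18, 24, 18).
Then n·(−28, −37, 17) − (−150) = 72.
|n| = √(324 + 576 + 324) = 6√34, so the distance is |72|/(6√34) = 6√34/17.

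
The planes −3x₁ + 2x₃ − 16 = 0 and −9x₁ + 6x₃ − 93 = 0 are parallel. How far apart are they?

15/√13

Divide the second equation by 3 to match normals: −3x₁ + 2x₃ = 31.
With common normal n = (−3, 0, 2) (|n| = √13), the distance is |16 − 31|/|n| = 15/√13.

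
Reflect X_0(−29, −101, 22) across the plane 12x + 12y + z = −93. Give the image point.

With n = (12, 12, 1), the signed offset is (n·X_0 − (-93))/|n|² = -1445/289 = -5.
X_0' = X_0 − 2t·n = (−29, −101, 22) − (-10)·(12, 12, 1) = (91, 19, 32).

(91, 19, 32)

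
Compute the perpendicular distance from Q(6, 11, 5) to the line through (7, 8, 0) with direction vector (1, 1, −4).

Direction vector d = (1, 1, −4).
AP = (−1, 3, 5); AP·d = -18, |AP|² = 35, |d|² = 18.
distance² = |AP|² − (AP·d)²/|d|² = 35 − 324/18 = 17, so the distance is √17.

√17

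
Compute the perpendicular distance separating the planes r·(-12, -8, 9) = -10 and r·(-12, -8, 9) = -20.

Both planes have normal n = (-12, -8, 9), |n| = 17. Any point on the first plane is at distance |(-20) − (-10)|/|n| = 10/17 from the second.

10/17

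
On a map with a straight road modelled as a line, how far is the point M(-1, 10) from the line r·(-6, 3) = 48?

4√5/5

The normal to the line is n = (-6, 3) with |n| = 3√5.
|n·M − 48| = |36 − 48| = 12, so the distance is 12/(3√5) = 4/√5.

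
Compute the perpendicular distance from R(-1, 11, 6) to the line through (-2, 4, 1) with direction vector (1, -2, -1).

Direction vector d = (1, -2, -1).
AP = (1, 7, 5); AP·d = -18, |AP|² = 75, |d|² = 6.
distance² = |AP|² − (AP·d)²/|d|² = 75 − 324/6 = 21, so the distance is √21.

√21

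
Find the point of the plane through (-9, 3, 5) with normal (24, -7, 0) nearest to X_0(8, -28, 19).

n = (24, -7, 0), |n|² = 625, and n·X_0 − (-237) = 625.
t = 625/625 = 1, so the foot is X_0 − t·n = (8, -28, 19) − 1·(24, -7, 0) = (-16, -21, 19).

(-16, -21, 19)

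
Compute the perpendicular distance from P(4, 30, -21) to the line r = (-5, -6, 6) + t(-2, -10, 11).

Direction vector d = (-2, -10, 11).
AP = (9, 36, -27); AP·d = -675, |AP|² = 2106, |d|² = 225.
distance² = |AP|² − (AP·d)²/|d|² = 2106 − 455625/225 = 81, so the distance is 9.

9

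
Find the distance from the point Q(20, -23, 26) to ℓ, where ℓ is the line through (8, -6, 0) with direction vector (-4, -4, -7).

√785

Direction vector d = (-4, -4, -7).
AP = (12, -17, 26); AP·d = -162, |AP|² = 1109, |d|² = 81.
distance² = |AP|² − (AP·d)²/|d|² = 1109 − 26244/81 = 785, so the distance is √785.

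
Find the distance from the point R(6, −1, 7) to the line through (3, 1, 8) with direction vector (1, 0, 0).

Direction vector d = (1, 0, 0).
AP = (3, −2, −1), and AP × d = (0, −1, 2).
|AP × d|² = 5 and |d|² = 1, so the distance is √5.

√5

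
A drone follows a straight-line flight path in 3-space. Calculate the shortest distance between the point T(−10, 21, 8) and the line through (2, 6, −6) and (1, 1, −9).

A direction vector is d = (−1, −5, −3).
AP = (−12, 15, 14), and AP × d = (25, −50, 75).
|AP × d|² = 8750 and |d|² = 35, so the distance is √(8750/35) = √250 = 5√10.

5√10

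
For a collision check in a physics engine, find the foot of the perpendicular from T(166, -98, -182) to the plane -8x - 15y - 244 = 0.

n = (-8, -15, 0), |n|² = 289, and n·T − 244 = -102.
t = -102/289 = -6/17, so the foot is T − t·n = (166, -98, -182) − (-6/17)·(-8, -15, 0) = (2774/17, -1756/17, -182).

(2774/17, -1756/17, -182)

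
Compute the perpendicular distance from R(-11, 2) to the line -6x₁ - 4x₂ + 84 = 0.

The normal to the line is n = (-6, -4) with |n| = 2√13.
|n·R − (-84)| = |58 − (-84)| = 142, so the distance is 142/(2√13) = 71/√13.

71/√13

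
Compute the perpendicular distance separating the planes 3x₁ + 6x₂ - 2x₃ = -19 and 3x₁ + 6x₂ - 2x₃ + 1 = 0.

Both planes have normal n = (3, 6, -2), |n| = 7. Any point on the first plane is at distance |(-1) − (-19)|/|n| = 18/7 from the second.

18/7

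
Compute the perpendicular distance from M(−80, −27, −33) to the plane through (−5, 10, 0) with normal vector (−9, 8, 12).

The plane has equation n·(r − (−5, 10, 0)) = 0, i.e. n·r = 125.
d = |(-9)·(-80) + 8·(-27) + 12·(-33) − 125| / √(81 + 64 + 144) = |-17| / 17 = 1.

1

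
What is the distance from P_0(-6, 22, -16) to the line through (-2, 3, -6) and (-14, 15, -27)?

3√17

A direction vector is d = (-12, 12, -21).
AP = (-4, 19, -10); AP·d = 486, |AP|² = 477, |d|² = 729.
distance² = |AP|² − (AP·d)²/|d|² = 477 − 236196/729 = 153, so the distance is 3√17.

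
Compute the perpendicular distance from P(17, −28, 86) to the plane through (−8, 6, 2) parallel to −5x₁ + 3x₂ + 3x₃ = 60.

25/√43

Parallel planes share the normal n = (−5, 3, 3); since (−8, 6, 2) lies on the plane, its equation is −5x₁ + 3x₂ + 3x₃ = 64.
Then n·(17, −28, 86) − 64 = 25.
|n| = √(25 + 9 + 9) = √43, so the distance is |25|/√43 = 25√43/43.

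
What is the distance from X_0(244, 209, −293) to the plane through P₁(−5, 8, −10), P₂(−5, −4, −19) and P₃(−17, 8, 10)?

P₁P₂ = (0, −12, −9) and P₁P₃ = (−12, 0, 20), so a normal is n = P₁P₂ × P₁P₃ = (−240, 108, −144).
Then n·(244, 209, −293) − 3504 = 2700.
|n| = √(57600 + 11664 + 20736) = 300, so the distance is |2700|/300 = 9.

9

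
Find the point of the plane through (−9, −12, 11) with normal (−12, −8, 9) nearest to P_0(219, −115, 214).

The perpendicular from P_0 has direction n = (−12, −8, 9): r = (219, −115, 214) + μ(−12, −8, 9).
Substitute into the plane: n·(P_0 + μn) = 303 gives 218 + 289μ = 303, so μ = 5/17.
Foot = (219, −115, 214) + (5/17)·(−12, −8, 9) = (3663/17, −1995/17, 3683/17).

(3663/17, -1995/17, 3683/17)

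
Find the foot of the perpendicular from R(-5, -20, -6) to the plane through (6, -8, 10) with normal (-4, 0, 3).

(-141/25, -20, -138/25)

n = (-4, 0, 3), |n|² = 25, and n·R − 6 = -4.
t = -4/25, so the foot is R − t·n = (-5, -20, -6) − (-4/25)·(-4, 0, 3) = (-141/25, -20, -138/25).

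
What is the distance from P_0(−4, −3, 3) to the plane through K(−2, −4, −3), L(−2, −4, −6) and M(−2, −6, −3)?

KL = (0, 0, −3) and KM = (0, −2, 0), so a normal is n = KL × KM = (−6, 0, 0).
Then n·(−4, −3, 3) − 12 = 12.
|n| = √(36 + 0 + 0) = 6, so the distance is |12|/6 = 2.

2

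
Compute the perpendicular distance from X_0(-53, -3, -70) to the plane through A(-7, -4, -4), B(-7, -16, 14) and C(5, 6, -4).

28/√77

AB = (0, -12, 18) and AC = (12, 10, 0), so a normal is n = AB × AC = (-180, 216, 144).
d = |(-180)·(-53) + 216·(-3) + 144·(-70) − (-180)| / √(32400 + 46656 + 20736) = |-1008| / (36√77) = 4√77/11.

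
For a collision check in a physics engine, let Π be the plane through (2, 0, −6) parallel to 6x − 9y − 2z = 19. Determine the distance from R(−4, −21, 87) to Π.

Parallel planes share the normal n = (6, −9, −2); since (2, 0, −6) lies on the plane, its equation is 6x − 9y − 2z = 24.
n = (6, −9, −2); n·P − 24 = -33; |n| = 11; distance = 33/11 = 3.

3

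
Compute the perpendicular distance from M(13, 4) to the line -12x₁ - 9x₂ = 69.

The normal to the line is n = (-12, -9) with |n| = 15.
|n·M − 69| = |-192 − 69| = 261, so the distance is 261/15 = 87/5.

87/5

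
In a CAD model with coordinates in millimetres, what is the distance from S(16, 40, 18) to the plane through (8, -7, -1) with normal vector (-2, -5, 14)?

The plane has equation n·(r − (8, -7, -1)) = 0, i.e. n·r = 5.
Then n·(16, 40, 18) - 5 = 15.
|n| = √(4 + 25 + 196) = 15, so the distance is |15|/15 = 1.

1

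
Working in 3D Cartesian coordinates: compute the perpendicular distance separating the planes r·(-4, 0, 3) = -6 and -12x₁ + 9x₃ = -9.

3/5

Divide the second equation by 3 to match normals: -4x₁ + 3x₃ = -3.
Both planes have normal n = (-4, 0, 3), |n| = 5. Any point on the first plane is at distance |(-3) − (-6)|/|n| = 3/5 from the second.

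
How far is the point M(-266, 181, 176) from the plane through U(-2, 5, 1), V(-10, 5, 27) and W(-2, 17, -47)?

4

UV = (-8, 0, 26) and UW = (0, 12, -48), so a normal is n = UV × UW = (-312, -384, -96).
d = |(-312)·(-266) + (-384)·181 + (-96)·176 − (-1392)| / √(97344 + 147456 + 9216) = |-2016| / 504 = 4.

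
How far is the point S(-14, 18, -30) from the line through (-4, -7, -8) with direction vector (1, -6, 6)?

√41

Direction vector d = (1, -6, 6).
AP = (-10, 25, -22); AP·d = -292, |AP|² = 1209, |d|² = 73.
distance² = |AP|² − (AP·d)²/|d|² = 1209 − 85264/73 = 41, so the distance is √41.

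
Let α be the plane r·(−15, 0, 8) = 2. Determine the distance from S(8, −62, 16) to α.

d = |(-15)·8 + 8·16 − 2| / √(225 + 0 + 64) = |6| / 17 = 6/17.

6/17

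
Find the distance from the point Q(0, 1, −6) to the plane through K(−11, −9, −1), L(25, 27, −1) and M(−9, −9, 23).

KL = (36, 36, 0) and KM = (2, 0, 24), so a normal is n = KL × KM = (864, −864, −72).
n = (864, −864, −72); n·P − (-1656) = 1224; |n| = 1224; distance = 1224/1224 = 1.

1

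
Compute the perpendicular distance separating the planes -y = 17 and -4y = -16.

21

Divide the second equation by 4 to match normals: -y = -4.
Both planes have normal n = (0, -1, 0), |n| = 1. Any point on the first plane is at distance |(-4) − 17|/|n| = 21/1 = 21 from the second.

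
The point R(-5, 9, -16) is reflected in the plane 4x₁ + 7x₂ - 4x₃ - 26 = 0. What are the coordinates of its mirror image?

(-13, -5, -8)

n = (4, 7, -4), |n|² = 81, n·R − 26 = 81, so t = 81/81 = 1.
Foot F = R − 1·n = (-9, 2, -12); the reflection is 2F − R = (-13, -5, -8).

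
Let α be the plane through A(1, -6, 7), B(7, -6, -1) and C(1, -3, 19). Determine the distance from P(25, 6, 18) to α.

15/13

AB = (6, 0, -8) and AC = (0, 3, 12), so a normal is n = AB × AC = (24, -72, 18).
Then n·(25, 6, 18) - 582 = -90.
|n| = √(576 + 5184 + 324) = 78, so the distance is |-90|/78 = 15/13.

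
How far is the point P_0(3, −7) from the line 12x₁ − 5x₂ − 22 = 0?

The normal to the line is n = (12, −5) with |n| = 13.
|n·P_0 − 22| = |71 − 22| = 49, so the distance is 49/13.

49/13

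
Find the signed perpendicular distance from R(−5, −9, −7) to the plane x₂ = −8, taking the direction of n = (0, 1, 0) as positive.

-1

n·R − (-8) = -1.
|n| = 1, so the signed distance is -1/1 = -1.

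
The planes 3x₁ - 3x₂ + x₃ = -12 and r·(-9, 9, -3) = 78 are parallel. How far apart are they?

14/√19

Divide the second equation by -3 to match normals: 3x₁ - 3x₂ + x₃ = -26.
With common normal n = (3, -3, 1) (|n| = √19), the distance is |(-12) − (-26)|/|n| = 14/√19 = 14√19/19.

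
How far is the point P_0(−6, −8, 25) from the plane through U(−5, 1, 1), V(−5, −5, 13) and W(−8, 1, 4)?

5√6/6

UV = (0, −6, 12) and UW = (−3, 0, 3), so a normal is n = UV × UW = (−18, −36, −18).
n = (−18, −36, −18); n·P − 36 = -90; |n| = 18√6; distance = 90/(18√6) = 5√6/6.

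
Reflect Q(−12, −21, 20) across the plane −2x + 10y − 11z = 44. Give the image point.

n = (−2, 10, −11), |n|² = 225, n·Q − 44 = -450, so t = -450/225 = -2.
Foot F = Q − (-2)·n = (−16, −1, −2); the reflection is 2F − Q = (−20, 19, −24).

(-20, 19, -24)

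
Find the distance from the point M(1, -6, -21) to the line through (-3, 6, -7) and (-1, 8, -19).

2√51

A direction vector is d = (2, 2, -12).
AP = (4, -12, -14); AP·d = 152, |AP|² = 356, |d|² = 152.
distance² = |AP|² − (AP·d)²/|d|² = 356 − 23104/152 = 204, so the distance is 2√51.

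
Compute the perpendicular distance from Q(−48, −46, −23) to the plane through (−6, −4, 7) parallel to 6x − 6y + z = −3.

30/√73

Parallel planes share the normal n = (6, −6, 1); since (−6, −4, 7) lies on the plane, its equation is 6x − 6y + z = -5.
Then n·(−48, −46, −23) − (−5) = −30.
|n| = √(36 + 36 + 1) = √73, so the distance is |-30|/√73 = 30√73/73.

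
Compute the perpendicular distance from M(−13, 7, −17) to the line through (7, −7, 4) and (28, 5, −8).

A direction vector is d = (21, 12, −12).
AP = (−20, 14, −21); AP·d = 0, |AP|² = 1037, |d|² = 729.
distance² = |AP|² − (AP·d)²/|d|² = 1037 − 0/729 = 1037, so the distance is √1037.

√1037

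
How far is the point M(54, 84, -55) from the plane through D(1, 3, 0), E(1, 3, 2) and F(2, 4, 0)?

DE = (0, 0, 2) and DF = (1, 1, 0), so a normal is n = DE × DF = (-2, 2, 0).
n = (-2, 2, 0); n·P − 4 = 56; |n| = 2√2; distance = 56/(2√2) = 14√2.

14√2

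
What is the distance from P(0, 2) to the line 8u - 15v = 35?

65/17

The normal to the line is n = (8, -15) with |n| = 17.
|n·P − 35| = |-30 − 35| = 65, so the distance is 65/17.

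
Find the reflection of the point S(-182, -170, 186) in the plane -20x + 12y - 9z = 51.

With n = (-20, 12, -9), the signed offset is (n·S − 51)/|n|² = -125/625 = -1/5.
S' = S − 2t·n = (-182, -170, 186) − (-2/5)·(-20, 12, -9) = (-190, -826/5, 912/5).

(-190, -826/5, 912/5)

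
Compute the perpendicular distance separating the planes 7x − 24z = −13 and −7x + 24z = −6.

Divide the second equation by -1 to match normals: 7x − 24z = 6.
With common normal n = (7, 0, −24) (|n| = 25), the distance is |(-13) − 6|/|n| = 19/25.

19/25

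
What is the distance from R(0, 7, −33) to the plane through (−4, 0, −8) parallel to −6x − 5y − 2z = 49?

9/√65

Parallel planes share the normal n = (−6, −5, −2); since (−4, 0, −8) lies on the plane, its equation is −6x − 5y − 2z = 40.
n = (−6, −5, −2); n·P − 40 = -9; |n| = √65; distance = 9/√65 = 9√65/65.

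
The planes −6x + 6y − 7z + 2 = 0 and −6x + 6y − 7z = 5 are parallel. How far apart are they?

7/11

With common normal n = (−6, 6, −7) (|n| = 11), the distance is |(-2) − 5|/|n| = 7/11.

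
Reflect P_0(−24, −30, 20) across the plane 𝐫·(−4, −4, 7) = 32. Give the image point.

n = (−4, −4, 7), |n|² = 81, n·P_0 − 32 = 324, so t = 324/81 = 4.
Foot F = P_0 − 4·n = (−8, −14, −8); the reflection is 2F − P_0 = (8, 2, −36).

(8, 2, -36)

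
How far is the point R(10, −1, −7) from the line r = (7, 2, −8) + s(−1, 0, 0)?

√10

Direction vector d = (−1, 0, 0).
AP = (3, −3, 1), and AP × d = (0, −1, −3).
|AP × d|² = 10 and |d|² = 1, so the distance is √10.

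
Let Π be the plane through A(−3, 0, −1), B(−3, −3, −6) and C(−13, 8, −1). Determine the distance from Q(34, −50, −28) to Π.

AB = (0, −3, −5) and AC = (−10, 8, 0), so a normal is n = AB × AC = (40, 50, −30).
Then n·(34, −50, −28) − (−90) = −210.
|n| = √(1600 + 2500 + 900) = 50√2, so the distance is |-210|/(50√2) = 21/(5√2).

21/(5√2)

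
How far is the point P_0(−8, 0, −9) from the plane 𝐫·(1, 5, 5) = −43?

10/√51

Normal vector n = (1, 5, 5), and n·(−8, 0, −9) − (−43) = −10.
|n| = √(1 + 25 + 25) = √51, so the distance is |-10|/√51 = 10√51/51.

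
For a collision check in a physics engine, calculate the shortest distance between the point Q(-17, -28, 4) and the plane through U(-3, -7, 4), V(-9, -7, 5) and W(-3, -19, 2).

7√38/38

UV = (-6, 0, 1) and UW = (0, -12, -2), so a normal is n = UV × UW = (12, -12, 72).
Then n·(-17, -28, 4) - 336 = 84.
|n| = √(144 + 144 + 5184) = 12√38, so the distance is |84|/(12√38) = 7√38/38.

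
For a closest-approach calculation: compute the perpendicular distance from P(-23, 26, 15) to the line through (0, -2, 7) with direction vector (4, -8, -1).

Direction vector d = (4, -8, -1).
AP = (-23, 28, 8); AP·d = -324, |AP|² = 1377, |d|² = 81.
distance² = |AP|² − (AP·d)²/|d|² = 1377 − 104976/81 = 81, so the distance is 9.

9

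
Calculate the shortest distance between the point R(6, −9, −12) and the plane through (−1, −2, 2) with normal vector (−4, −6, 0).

The plane has equation n·(r − (−1, −2, 2)) = 0, i.e. n·r = 16.
Then n·(6, −9, −12) − 16 = 14.
|n| = √(16 + 36 + 0) = 2√13, so the distance is |14|/(2√13) = 7√13/13.

7√13/13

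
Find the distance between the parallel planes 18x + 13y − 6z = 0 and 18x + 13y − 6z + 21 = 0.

21/23

Both planes have normal n = (18, 13, −6), |n| = 23. Any point on the first plane is at distance |(-21) − 0|/|n| = 21/23 from the second.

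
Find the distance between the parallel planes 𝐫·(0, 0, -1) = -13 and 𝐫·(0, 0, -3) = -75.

Divide the second equation by 3 to match normals: -z = -25.
Both planes have normal n = (0, 0, -1), |n| = 1. Any point on the first plane is at distance |(-25) − (-13)|/|n| = 12/1 = 12 from the second.

12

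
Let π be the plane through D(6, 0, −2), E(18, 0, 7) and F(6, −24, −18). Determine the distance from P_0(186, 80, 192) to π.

4

DE = (12, 0, 9) and DF = (0, −24, −16), so a normal is n = DE × DF = (216, 192, −288).
n = (216, 192, −288); n·P − 1872 = -1632; |n| = 408; distance = 1632/408 = 4.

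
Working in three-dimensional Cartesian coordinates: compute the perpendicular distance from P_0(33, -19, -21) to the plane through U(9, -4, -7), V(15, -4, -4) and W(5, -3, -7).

8/√21

UV = (6, 0, 3) and UW = (-4, 1, 0), so a normal is n = UV × UW = (-3, -12, 6).
Then n·(33, -19, -21) - (-21) = 24.
|n| = √(9 + 144 + 36) = 3√21, so the distance is |24|/(3√21) = 8√21/21.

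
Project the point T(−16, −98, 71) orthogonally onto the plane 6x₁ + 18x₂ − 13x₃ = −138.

(14, -8, 6)

n = (6, 18, −13), |n|² = 529, and n·T − (-138) = -2645.
t = -2645/529 = -5, so the foot is T − t·n = (−16, −98, 71) − (-5)·(6, 18, −13) = (14, −8, 6).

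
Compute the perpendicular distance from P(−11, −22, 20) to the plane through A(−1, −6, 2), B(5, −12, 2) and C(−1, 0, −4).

AB = (6, −6, 0) and AC = (0, 6, −6), so a normal is n = AB × AC = (36, 36, 36).
n = (36, 36, 36); n·P − (-180) = -288; |n| = 36√3; distance = 288/(36√3) = 8√3/3.

8/√3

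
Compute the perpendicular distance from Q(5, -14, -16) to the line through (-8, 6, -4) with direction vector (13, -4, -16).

Direction vector d = (13, -4, -16).
AP = (13, -20, -12); AP·d = 441, |AP|² = 713, |d|² = 441.
distance² = |AP|² − (AP·d)²/|d|² = 713 − 194481/441 = 272, so the distance is 4√17.

4√17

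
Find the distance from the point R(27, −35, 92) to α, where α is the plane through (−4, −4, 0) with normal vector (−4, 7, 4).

The plane has equation n·(r − (−4, −4, 0)) = 0, i.e. n·r = -12.
Then n·(27, −35, 92) − (−12) = 27.
|n| = √(16 + 49 + 16) = 9, so the distance is |27|/9 = 3.

3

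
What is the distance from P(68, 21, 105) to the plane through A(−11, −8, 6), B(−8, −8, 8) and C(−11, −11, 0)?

AB = (3, 0, 2) and AC = (0, −3, −6), so a normal is n = AB × AC = (6, 18, −9).
n = (6, 18, −9); n·P − (-264) = 105; |n| = 21; distance = 105/21 = 5.

5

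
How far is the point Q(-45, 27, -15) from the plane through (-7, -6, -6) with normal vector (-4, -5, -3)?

7√2/5

The plane has equation n·(r − (-7, -6, -6)) = 0, i.e. n·r = 76.
Then n·(-45, 27, -15) - 76 = 14.
|n| = √(16 + 25 + 9) = 5√2, so the distance is |14|/(5√2) = 7√2/5.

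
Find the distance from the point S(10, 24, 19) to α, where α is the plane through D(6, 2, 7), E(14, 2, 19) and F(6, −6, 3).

DE = (8, 0, 12) and DF = (0, −8, −4), so a normal is n = DE × DF = (96, 32, −64).
n = (96, 32, −64); n·P − 192 = 320; |n| = 32√14; distance = 320/(32√14) = 10/√14.

5√14/7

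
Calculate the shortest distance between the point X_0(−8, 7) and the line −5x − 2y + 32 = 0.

2√29

d = |(-5)·(-8) + (-2)·7 − (-32)| / √(25 + 4) = |58|/√29 = 2√29.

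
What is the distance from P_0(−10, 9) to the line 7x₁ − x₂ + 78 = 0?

d = |7·(-10) + (-1)·9 − (-78)| / √(49 + 1) = |-1|/(5√2) = 1/(5√2).

√2/10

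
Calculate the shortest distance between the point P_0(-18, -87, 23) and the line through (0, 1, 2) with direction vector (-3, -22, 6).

Direction vector d = (-3, -22, 6).
AP = (-18, -88, 21); AP·d = 2116, |AP|² = 8509, |d|² = 529.
distance² = |AP|² − (AP·d)²/|d|² = 8509 − 4477456/529 = 45, so the distance is 3√5.

3√5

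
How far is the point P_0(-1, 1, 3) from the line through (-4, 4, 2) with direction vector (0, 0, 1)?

3√2

Direction vector d = (0, 0, 1).
AP = (3, -3, 1), and AP × d = (-3, -3, 0).
|AP × d|² = 18 and |d|² = 1, so the distance is √18 = 3√2.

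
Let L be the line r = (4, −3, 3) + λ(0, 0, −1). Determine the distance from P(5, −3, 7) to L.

1

Direction vector d = (0, 0, −1).
AP = (1, 0, 4); AP·d = -4, |AP|² = 17, |d|² = 1.
distance² = |AP|² − (AP·d)²/|d|² = 17 − 16/1 = 1, so the distance is 1.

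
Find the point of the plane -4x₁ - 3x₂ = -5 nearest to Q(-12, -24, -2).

(8, -9, -2)

The perpendicular from Q has direction n = (-4, -3, 0): r = (-12, -24, -2) + μ(-4, -3, 0).
Substitute into the plane: n·(Q + μn) = -5 gives 120 + 25μ = -5, so μ = -5.
Foot = (-12, -24, -2) + (-5)·(-4, -3, 0) = (8, -9, -2).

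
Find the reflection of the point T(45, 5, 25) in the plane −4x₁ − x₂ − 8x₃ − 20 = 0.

With n = (−4, −1, −8), the signed offset is (n·T − 20)/|n|² = -405/81 = -5.
T' = T − 2t·n = (45, 5, 25) − (-10)·(−4, −1, −8) = (5, −5, −55).

(5, -5, -55)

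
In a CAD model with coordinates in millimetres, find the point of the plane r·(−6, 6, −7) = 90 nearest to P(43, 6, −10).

n = (−6, 6, −7), |n|² = 121, and n·P − 90 = -242.
t = -242/121 = -2, so the foot is P − t·n = (43, 6, −10) − (-2)·(−6, 6, −7) = (31, 18, −24).

(31, 18, -24)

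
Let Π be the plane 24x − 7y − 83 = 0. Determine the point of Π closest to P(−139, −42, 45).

The perpendicular from P has direction n = (24, −7, 0): r = (−139, −42, 45) + μ(24, −7, 0).
Substitute into the plane: n·(P + μn) = 83 gives -3042 + 625μ = 83, so μ = 5.
Foot = (−139, −42, 45) + 5·(24, −7, 0) = (−19, −77, 45).

(-19, -77, 45)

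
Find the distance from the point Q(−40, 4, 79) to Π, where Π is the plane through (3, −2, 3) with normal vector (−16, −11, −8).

The plane has equation n·(r − (3, −2, 3)) = 0, i.e. n·r = -50.
Then n·(−40, 4, 79) − (−50) = 14.
|n| = √(256 + 121 + 64) = 21, so the distance is |14|/21 = 2/3.

2/3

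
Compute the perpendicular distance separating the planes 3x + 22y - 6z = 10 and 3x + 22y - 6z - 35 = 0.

With common normal n = (3, 22, -6) (|n| = 23), the distance is |10 − 35|/|n| = 25/23.

25/23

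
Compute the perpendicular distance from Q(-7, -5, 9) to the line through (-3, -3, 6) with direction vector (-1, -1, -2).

Direction vector d = (-1, -1, -2).
AP = (-4, -2, 3), and AP × d = (7, -11, 2).
|AP × d|² = 174 and |d|² = 6, so the distance is √(174/6) = √29.

√29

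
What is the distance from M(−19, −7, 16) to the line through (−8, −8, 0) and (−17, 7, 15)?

√142

A direction vector is d = (−9, 15, 15).
AP = (−11, 1, 16); AP·d = 354, |AP|² = 378, |d|² = 531.
distance² = |AP|² − (AP·d)²/|d|² = 378 − 125316/531 = 142, so the distance is √142.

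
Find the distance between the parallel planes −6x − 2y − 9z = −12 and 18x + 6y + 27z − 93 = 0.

Divide the second equation by -3 to match normals: −6x − 2y − 9z = -31.
Both planes have normal n = (−6, −2, −9), |n| = 11. Any point on the first plane is at distance |(-31) − (-12)|/|n| = 19/11 from the second.

19/11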